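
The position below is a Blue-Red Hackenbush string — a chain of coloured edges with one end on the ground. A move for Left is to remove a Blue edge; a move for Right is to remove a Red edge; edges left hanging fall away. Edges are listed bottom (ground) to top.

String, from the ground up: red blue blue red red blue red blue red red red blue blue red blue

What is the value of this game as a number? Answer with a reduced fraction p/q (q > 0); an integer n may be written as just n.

-6885/16384

Build g(s[:k]) for k = 1..15, string s = red blue blue red red blue red blue red red red blue blue red blue.
edge 1 of 15 (red): { (no moves) | 0 } => -1
edge 2 of 15 (blue): { -1 | 0 } => -1/2
edge 3 of 15 (blue): { -1, -1/2 | 0 } => -1/4
edge 4 of 15 (red): { -1, -1/2 | -1/4, 0 } => -3/8
edge 5 of 15 (red): { -1, -1/2 | -3/8, -1/4, 0 } => -7/16
edge 6 of 15 (blue): { -1, -1/2, -7/16 | -3/8, -1/4, 0 } => -13/32
edge 7 of 15 (red): { -1, -1/2, -7/16 | -13/32, -3/8, -1/4, 0 } => -27/64
edge 8 of 15 (blue): { -1, -1/2, -7/16, -27/64 | -13/32, -3/8, -1/4, 0 } => -53/128
edge 9 of 15 (red): { -1, -1/2, -7/16, -27/64 | -53/128, -13/32, -3/8, -1/4, 0 } => -107/256
edge 10 of 15 (red): { -1, -1/2, -7/16, -27/64 | -107/256, -53/128, -13/32, -3/8, -1/4, 0 } => -215/512
edge 11 of 15 (red): { -1, -1/2, -7/16, -27/64 | -215/512, -107/256, -53/128, -13/32, -3/8, -1/4, 0 } => -431/1024
edge 12 of 15 (blue): { -1, -1/2, -7/16, -27/64, -431/1024 | -215/512, -107/256, -53/128, -13/32, -3/8, -1/4, 0 } => -861/2048
edge 13 of 15 (blue): { -1, -1/2, -7/16, -27/64, -431/1024, -861/2048 | -215/512, -107/256, -53/128, -13/32, -3/8, -1/4, 0 } => -1721/4096
edge 14 of 15 (red): { -1, -1/2, -7/16, -27/64, -431/1024, -861/2048 | -1721/4096, -215/512, -107/256, -53/128, -13/32, -3/8, -1/4, 0 } => -3443/8192
edge 15 of 15 (blue): { -1, -1/2, -7/16, -27/64, -431/1024, -861/2048, -3443/8192 | -1721/4096, -215/512, -107/256, -53/128, -13/32, -3/8, -1/4, 0 } => -6885/16384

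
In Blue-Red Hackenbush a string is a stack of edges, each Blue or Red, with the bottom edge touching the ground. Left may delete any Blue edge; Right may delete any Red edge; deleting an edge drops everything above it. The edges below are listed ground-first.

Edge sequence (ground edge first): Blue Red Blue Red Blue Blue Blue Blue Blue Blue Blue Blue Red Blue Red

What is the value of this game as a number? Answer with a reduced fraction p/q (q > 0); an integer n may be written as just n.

12277/16384

Build value(s[:k]) for k = 1..15, string s = Blue Red Blue Red Blue Blue Blue Blue Blue Blue Blue Blue Red Blue Red.
B: Left { 0 }, Right {  } -> simplest 1
BR: Left { 0 }, Right { 1 } -> simplest 1/2
BRB: Left { 0; 1/2 }, Right { 1 } -> simplest 3/4
BRBR: Left { 0; 1/2 }, Right { 3/4; 1 } -> simplest 5/8
BRBRB: Left { 0; 1/2; 5/8 }, Right { 3/4; 1 } -> simplest 11/16
BRBRBB: Left { 0; 1/2; 5/8; 11/16 }, Right { 3/4; 1 } -> simplest 23/32
BRBRBBB: Left { 0; 1/2; 5/8; 11/16; 23/32 }, Right { 3/4; 1 } -> simplest 47/64
BRBRBBBB: Left { 0; 1/2; 5/8; 11/16; 23/32; 47/64 }, Right { 3/4; 1 } -> simplest 95/128
BRBRBBBBB: Left { 0; 1/2; 5/8; 11/16; 23/32; 47/64; 95/128 }, Right { 3/4; 1 } -> simplest 191/256
BRBRBBBBBB: Left { 0; 1/2; 5/8; 11/16; 23/32; 47/64; 95/128; 191/256 }, Right { 3/4; 1 } -> simplest 383/512
BRBRBBBBBBB: Left { 0; 1/2; 5/8; 11/16; 23/32; 47/64; 95/128; 191/256; 383/512 }, Right { 3/4; 1 } -> simplest 767/1024
BRBRBBBBBBBB: Left { 0; 1/2; 5/8; 11/16; 23/32; 47/64; 95/128; 191/256; 383/512; 767/1024 }, Right { 3/4; 1 } -> simplest 1535/2048
BRBRBBBBBBBBR: Left { 0; 1/2; 5/8; 11/16; 23/32; 47/64; 95/128; 191/256; 383/512; 767/1024 }, Right { 1535/2048; 3/4; 1 } -> simplest 3069/4096
BRBRBBBBBBBBRB: Left { 0; 1/2; 5/8; 11/16; 23/32; 47/64; 95/128; 191/256; 383/512; 767/1024; 3069/4096 }, Right { 1535/2048; 3/4; 1 } -> simplest 6139/8192
BRBRBBBBBBBBRBR: Left { 0; 1/2; 5/8; 11/16; 23/32; 47/64; 95/128; 191/256; 383/512; 767/1024; 3069/4096 }, Right { 6139/8192; 1535/2048; 3/4; 1 } -> simplest 12277/16384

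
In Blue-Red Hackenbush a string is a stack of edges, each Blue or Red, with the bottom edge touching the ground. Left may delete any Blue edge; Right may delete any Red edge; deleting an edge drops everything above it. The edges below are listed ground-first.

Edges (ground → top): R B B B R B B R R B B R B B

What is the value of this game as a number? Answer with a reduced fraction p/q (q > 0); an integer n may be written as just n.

R: Left { (no moves) }, Right { 0 } ⇒ simplest -1
RB: Left { -1 }, Right { 0 } ⇒ simplest -1/2
RBB: Left { -1, -1/2 }, Right { 0 } ⇒ simplest -1/4
RBBB: Left { -1, -1/2, -1/4 }, Right { 0 } ⇒ simplest -1/8
RBBBR: Left { -1, -1/2, -1/4 }, Right { -1/8, 0 } ⇒ simplest -3/16
RBBBRB: Left { -1, -1/2, -1/4, -3/16 }, Right { -1/8, 0 } ⇒ simplest -5/32
RBBBRBB: Left { -1, -1/2, -1/4, -3/16, -5/32 }, Right { -1/8, 0 } ⇒ simplest -9/64
RBBBRBBR: Left { -1, -1/2, -1/4, -3/16, -5/32 }, Right { -9/64, -1/8, 0 } ⇒ simplest -19/128
RBBBRBBRR: Left { -1, -1/2, -1/4, -3/16, -5/32 }, Right { -19/128, -9/64, -1/8, 0 } ⇒ simplest -39/256
RBBBRBBRRB: Left { -1, -1/2, -1/4, -3/16, -5/32, -39/256 }, Right { -19/128, -9/64, -1/8, 0 } ⇒ simplest -77/512
RBBBRBBRRBB: Left { -1, -1/2, -1/4, -3/16, -5/32, -39/256, -77/512 }, Right { -19/128, -9/64, -1/8, 0 } ⇒ simplest -153/1024
RBBBRBBRRBBR: Left { -1, -1/2, -1/4, -3/16, -5/32, -39/256, -77/512 }, Right { -153/1024, -19/128, -9/64, -1/8, 0 } ⇒ simplest -307/2048
RBBBRBBRRBBRB: Left { -1, -1/2, -1/4, -3/16, -5/32, -39/256, -77/512, -307/2048 }, Right { -153/1024, -19/128, -9/64, -1/8, 0 } ⇒ simplest -613/4096
RBBBRBBRRBBRBB: Left { -1, -1/2, -1/4, -3/16, -5/32, -39/256, -77/512, -307/2048, -613/4096 }, Right { -153/1024, -19/128, -9/64, -1/8, 0 } ⇒ simplest -1225/8192

-1225/8192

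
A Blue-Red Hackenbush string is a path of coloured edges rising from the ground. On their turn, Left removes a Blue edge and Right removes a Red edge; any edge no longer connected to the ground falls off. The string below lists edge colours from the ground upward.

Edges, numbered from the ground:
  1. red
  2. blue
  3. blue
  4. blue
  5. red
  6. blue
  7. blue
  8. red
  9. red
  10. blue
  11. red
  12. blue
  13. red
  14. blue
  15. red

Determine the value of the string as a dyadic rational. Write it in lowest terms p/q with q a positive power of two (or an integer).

-2475/16384

step 1: add red to get r; options L={ · } R={ 0 } so -1
step 2: add blue to get rb; options L={ -1 } R={ 0 } so -1/2
step 3: add blue to get rbb; options L={ -1,-1/2 } R={ 0 } so -1/4
step 4: add blue to get rbbb; options L={ -1,-1/2,-1/4 } R={ 0 } so -1/8
step 5: add red to get rbbbr; options L={ -1,-1/2,-1/4 } R={ -1/8,0 } so -3/16
step 6: add blue to get rbbbrb; options L={ -1,-1/2,-1/4,-3/16 } R={ -1/8,0 } so -5/32
step 7: add blue to get rbbbrbb; options L={ -1,-1/2,-1/4,-3/16,-5/32 } R={ -1/8,0 } so -9/64
step 8: add red to get rbbbrbbr; options L={ -1,-1/2,-1/4,-3/16,-5/32 } R={ -9/64,-1/8,0 } so -19/128
step 9: add red to get rbbbrbbrr; options L={ -1,-1/2,-1/4,-3/16,-5/32 } R={ -19/128,-9/64,-1/8,0 } so -39/256
step 10: add blue to get rbbbrbbrrb; options L={ -1,-1/2,-1/4,-3/16,-5/32,-39/256 } R={ -19/128,-9/64,-1/8,0 } so -77/512
step 11: add red to get rbbbrbbrrbr; options L={ -1,-1/2,-1/4,-3/16,-5/32,-39/256 } R={ -77/512,-19/128,-9/64,-1/8,0 } so -155/1024
step 12: add blue to get rbbbrbbrrbrb; options L={ -1,-1/2,-1/4,-3/16,-5/32,-39/256,-155/1024 } R={ -77/512,-19/128,-9/64,-1/8,0 } so -309/2048
step 13: add red to get rbbbrbbrrbrbr; options L={ -1,-1/2,-1/4,-3/16,-5/32,-39/256,-155/1024 } R={ -309/2048,-77/512,-19/128,-9/64,-1/8,0 } so -619/4096
step 14: add blue to get rbbbrbbrrbrbrb; options L={ -1,-1/2,-1/4,-3/16,-5/32,-39/256,-155/1024,-619/4096 } R={ -309/2048,-77/512,-19/128,-9/64,-1/8,0 } so -1237/8192
step 15: add red to get rbbbrbbrrbrbrbr; options L={ -1,-1/2,-1/4,-3/16,-5/32,-39/256,-155/1024,-619/4096 } R={ -1237/8192,-309/2048,-77/512,-19/128,-9/64,-1/8,0 } so -2475/16384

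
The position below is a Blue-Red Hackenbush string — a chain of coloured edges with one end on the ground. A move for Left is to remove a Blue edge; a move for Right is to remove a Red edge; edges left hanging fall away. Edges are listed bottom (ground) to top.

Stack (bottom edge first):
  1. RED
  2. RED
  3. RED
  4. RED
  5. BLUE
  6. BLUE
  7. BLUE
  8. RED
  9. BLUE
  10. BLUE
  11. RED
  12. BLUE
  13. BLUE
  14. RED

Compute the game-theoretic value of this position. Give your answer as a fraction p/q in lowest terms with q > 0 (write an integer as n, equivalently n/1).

-3219/1024

Prefix values for RED RED RED RED BLUE BLUE BLUE RED BLUE BLUE RED BLUE BLUE RED via {L|R} + simplicity:
v_1 [R]  L=[·]  R=[0]  → -1
v_2 [RR]  L=[·]  R=[-1 0]  → -2
v_3 [RRR]  L=[·]  R=[-2 -1 0]  → -3
v_4 [RRRR]  L=[·]  R=[-3 -2 -1 0]  → -4
v_5 [RRRRB]  L=[-4]  R=[-3 -2 -1 0]  → -7/2
v_6 [RRRRBB]  L=[-4 -7/2]  R=[-3 -2 -1 0]  → -13/4
v_7 [RRRRBBB]  L=[-4 -7/2 -13/4]  R=[-3 -2 -1 0]  → -25/8
v_8 [RRRRBBBR]  L=[-4 -7/2 -13/4]  R=[-25/8 -3 -2 -1 0]  → -51/16
v_9 [RRRRBBBRB]  L=[-4 -7/2 -13/4 -51/16]  R=[-25/8 -3 -2 -1 0]  → -101/32
v_10 [RRRRBBBRBB]  L=[-4 -7/2 -13/4 -51/16 -101/32]  R=[-25/8 -3 -2 -1 0]  → -201/64
v_11 [RRRRBBBRBBR]  L=[-4 -7/2 -13/4 -51/16 -101/32]  R=[-201/64 -25/8 -3 -2 -1 0]  → -403/128
v_12 [RRRRBBBRBBRB]  L=[-4 -7/2 -13/4 -51/16 -101/32 -403/128]  R=[-201/64 -25/8 -3 -2 -1 0]  → -805/256
v_13 [RRRRBBBRBBRBB]  L=[-4 -7/2 -13/4 -51/16 -101/32 -403/128 -805/256]  R=[-201/64 -25/8 -3 -2 -1 0]  → -1609/512
v_14 [RRRRBBBRBBRBBR]  L=[-4 -7/2 -13/4 -51/16 -101/32 -403/128 -805/256]  R=[-1609/512 -201/64 -25/8 -3 -2 -1 0]  → -3219/1024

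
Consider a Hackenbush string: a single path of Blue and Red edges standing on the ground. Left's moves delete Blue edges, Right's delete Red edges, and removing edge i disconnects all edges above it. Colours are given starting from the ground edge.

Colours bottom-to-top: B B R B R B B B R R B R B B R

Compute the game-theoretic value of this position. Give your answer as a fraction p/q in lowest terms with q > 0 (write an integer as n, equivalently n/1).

14125/8192

Recurse on prefixes of the 15-edge string B B R B R B B B R R B R B B R:
g(B) = { 0 | ∅ } gives 1
g(BB) = { 0, 1 | ∅ } gives 2
g(BBR) = { 0, 1 | 2 } gives 3/2
g(BBRB) = { 0, 1, 3/2 | 2 } gives 7/4
g(BBRBR) = { 0, 1, 3/2 | 7/4, 2 } gives 13/8
g(BBRBRB) = { 0, 1, 3/2, 13/8 | 7/4, 2 } gives 27/16
g(BBRBRBB) = { 0, 1, 3/2, 13/8, 27/16 | 7/4, 2 } gives 55/32
g(BBRBRBBB) = { 0, 1, 3/2, 13/8, 27/16, 55/32 | 7/4, 2 } gives 111/64
g(BBRBRBBBR) = { 0, 1, 3/2, 13/8, 27/16, 55/32 | 111/64, 7/4, 2 } gives 221/128
g(BBRBRBBBRR) = { 0, 1, 3/2, 13/8, 27/16, 55/32 | 221/128, 111/64, 7/4, 2 } gives 441/256
g(BBRBRBBBRRB) = { 0, 1, 3/2, 13/8, 27/16, 55/32, 441/256 | 221/128, 111/64, 7/4, 2 } gives 883/512
g(BBRBRBBBRRBR) = { 0, 1, 3/2, 13/8, 27/16, 55/32, 441/256 | 883/512, 221/128, 111/64, 7/4, 2 } gives 1765/1024
g(BBRBRBBBRRBRB) = { 0, 1, 3/2, 13/8, 27/16, 55/32, 441/256, 1765/1024 | 883/512, 221/128, 111/64, 7/4, 2 } gives 3531/2048
g(BBRBRBBBRRBRBB) = { 0, 1, 3/2, 13/8, 27/16, 55/32, 441/256, 1765/1024, 3531/2048 | 883/512, 221/128, 111/64, 7/4, 2 } gives 7063/4096
g(BBRBRBBBRRBRBBR) = { 0, 1, 3/2, 13/8, 27/16, 55/32, 441/256, 1765/1024, 3531/2048 | 7063/4096, 883/512, 221/128, 111/64, 7/4, 2 } gives 14125/8192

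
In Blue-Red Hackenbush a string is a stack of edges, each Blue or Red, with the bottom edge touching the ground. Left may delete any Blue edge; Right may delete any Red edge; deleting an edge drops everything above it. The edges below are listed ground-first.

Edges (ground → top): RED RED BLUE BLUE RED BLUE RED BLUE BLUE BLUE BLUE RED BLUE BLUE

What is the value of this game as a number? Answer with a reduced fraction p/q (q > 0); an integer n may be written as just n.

edge 1 of 14 (RED): { none | 0 } so -1
edge 2 of 14 (RED): { none | -1,0 } so -2
edge 3 of 14 (BLUE): { -2 | -1,0 } so -3/2
edge 4 of 14 (BLUE): { -2,-3/2 | -1,0 } so -5/4
edge 5 of 14 (RED): { -2,-3/2 | -5/4,-1,0 } so -11/8
edge 6 of 14 (BLUE): { -2,-3/2,-11/8 | -5/4,-1,0 } so -21/16
edge 7 of 14 (RED): { -2,-3/2,-11/8 | -21/16,-5/4,-1,0 } so -43/32
edge 8 of 14 (BLUE): { -2,-3/2,-11/8,-43/32 | -21/16,-5/4,-1,0 } so -85/64
edge 9 of 14 (BLUE): { -2,-3/2,-11/8,-43/32,-85/64 | -21/16,-5/4,-1,0 } so -169/128
edge 10 of 14 (BLUE): { -2,-3/2,-11/8,-43/32,-85/64,-169/128 | -21/16,-5/4,-1,0 } so -337/256
edge 11 of 14 (BLUE): { -2,-3/2,-11/8,-43/32,-85/64,-169/128,-337/256 | -21/16,-5/4,-1,0 } so -673/512
edge 12 of 14 (RED): { -2,-3/2,-11/8,-43/32,-85/64,-169/128,-337/256 | -673/512,-21/16,-5/4,-1,0 } so -1347/1024
edge 13 of 14 (BLUE): { -2,-3/2,-11/8,-43/32,-85/64,-169/128,-337/256,-1347/1024 | -673/512,-21/16,-5/4,-1,0 } so -2693/2048
edge 14 of 14 (BLUE): { -2,-3/2,-11/8,-43/32,-85/64,-169/128,-337/256,-1347/1024,-2693/2048 | -673/512,-21/16,-5/4,-1,0 } so -5385/4096

-5385/4096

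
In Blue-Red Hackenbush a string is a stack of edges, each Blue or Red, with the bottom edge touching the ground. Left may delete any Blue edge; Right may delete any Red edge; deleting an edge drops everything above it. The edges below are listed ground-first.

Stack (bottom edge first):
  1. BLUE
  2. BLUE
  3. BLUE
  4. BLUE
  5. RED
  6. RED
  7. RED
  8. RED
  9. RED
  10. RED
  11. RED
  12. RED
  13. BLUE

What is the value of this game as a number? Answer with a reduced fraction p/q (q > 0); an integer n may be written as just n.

1 of 13 · B · max L 0 · min R +∞ so 1
2 of 13 · BB · max L 1 · min R +∞ so 2
3 of 13 · BBB · max L 2 · min R +∞ so 3
4 of 13 · BBBB · max L 3 · min R +∞ so 4
5 of 13 · BBBBR · max L 3 · min R 4 so 7/2
6 of 13 · BBBBRR · max L 3 · min R 7/2 so 13/4
7 of 13 · BBBBRRR · max L 3 · min R 13/4 so 25/8
8 of 13 · BBBBRRRR · max L 3 · min R 25/8 so 49/16
9 of 13 · BBBBRRRRR · max L 3 · min R 49/16 so 97/32
10 of 13 · BBBBRRRRRR · max L 3 · min R 97/32 so 193/64
11 of 13 · BBBBRRRRRRR · max L 3 · min R 193/64 so 385/128
12 of 13 · BBBBRRRRRRRR · max L 3 · min R 385/128 so 769/256
13 of 13 · BBBBRRRRRRRRB · max L 769/256 · min R 385/128 so 1539/512

1539/512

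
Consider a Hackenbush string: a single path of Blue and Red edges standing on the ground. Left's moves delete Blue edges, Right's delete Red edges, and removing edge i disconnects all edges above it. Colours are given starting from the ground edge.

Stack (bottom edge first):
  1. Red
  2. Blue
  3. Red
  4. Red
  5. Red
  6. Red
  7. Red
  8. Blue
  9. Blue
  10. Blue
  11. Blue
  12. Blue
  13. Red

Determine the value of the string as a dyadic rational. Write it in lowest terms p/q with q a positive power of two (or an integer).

Build val(s[:k]) for k = 1..13, string s = Red Blue Red Red Red Red Red Blue Blue Blue Blue Blue Red.
step 1: add Red to get R; options L={  } R={ 0 } so -1
step 2: add Blue to get RB; options L={ -1 } R={ 0 } so -1/2
step 3: add Red to get RBR; options L={ -1 } R={ -1/2 0 } so -3/4
step 4: add Red to get RBRR; options L={ -1 } R={ -3/4 -1/2 0 } so -7/8
step 5: add Red to get RBRRR; options L={ -1 } R={ -7/8 -3/4 -1/2 0 } so -15/16
step 6: add Red to get RBRRRR; options L={ -1 } R={ -15/16 -7/8 -3/4 -1/2 0 } so -31/32
step 7: add Red to get RBRRRRR; options L={ -1 } R={ -31/32 -15/16 -7/8 -3/4 -1/2 0 } so -63/64
step 8: add Blue to get RBRRRRRB; options L={ -1 -63/64 } R={ -31/32 -15/16 -7/8 -3/4 -1/2 0 } so -125/128
step 9: add Blue to get RBRRRRRBB; options L={ -1 -63/64 -125/128 } R={ -31/32 -15/16 -7/8 -3/4 -1/2 0 } so -249/256
step 10: add Blue to get RBRRRRRBBB; options L={ -1 -63/64 -125/128 -249/256 } R={ -31/32 -15/16 -7/8 -3/4 -1/2 0 } so -497/512
step 11: add Blue to get RBRRRRRBBBB; options L={ -1 -63/64 -125/128 -249/256 -497/512 } R={ -31/32 -15/16 -7/8 -3/4 -1/2 0 } so -993/1024
step 12: add Blue to get RBRRRRRBBBBB; options L={ -1 -63/64 -125/128 -249/256 -497/512 -993/1024 } R={ -31/32 -15/16 -7/8 -3/4 -1/2 0 } so -1985/2048
step 13: add Red to get RBRRRRRBBBBBR; options L={ -1 -63/64 -125/128 -249/256 -497/512 -993/1024 } R={ -1985/2048 -31/32 -15/16 -7/8 -3/4 -1/2 0 } so -3971/4096

-3971/4096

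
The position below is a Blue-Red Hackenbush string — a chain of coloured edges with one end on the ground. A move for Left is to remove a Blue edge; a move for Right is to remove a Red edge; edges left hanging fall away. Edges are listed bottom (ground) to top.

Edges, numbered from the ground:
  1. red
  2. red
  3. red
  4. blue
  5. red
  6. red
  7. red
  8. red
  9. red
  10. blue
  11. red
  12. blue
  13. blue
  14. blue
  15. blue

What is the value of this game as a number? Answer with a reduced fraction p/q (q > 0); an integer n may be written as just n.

Build val(s[:k]) for k = 1..15, string s = red red red blue red red red red red blue red blue blue blue blue.
val_1 [r]  L=[none]  R=[0]  ⇒ -1
val_2 [rr]  L=[none]  R=[-1 0]  ⇒ -2
val_3 [rrr]  L=[none]  R=[-2 -1 0]  ⇒ -3
val_4 [rrrb]  L=[-3]  R=[-2 -1 0]  ⇒ -5/2
val_5 [rrrbr]  L=[-3]  R=[-5/2 -2 -1 0]  ⇒ -11/4
val_6 [rrrbrr]  L=[-3]  R=[-11/4 -5/2 -2 -1 0]  ⇒ -23/8
val_7 [rrrbrrr]  L=[-3]  R=[-23/8 -11/4 -5/2 -2 -1 0]  ⇒ -47/16
val_8 [rrrbrrrr]  L=[-3]  R=[-47/16 -23/8 -11/4 -5/2 -2 -1 0]  ⇒ -95/32
val_9 [rrrbrrrrr]  L=[-3]  R=[-95/32 -47/16 -23/8 -11/4 -5/2 -2 -1 0]  ⇒ -191/64
val_10 [rrrbrrrrrb]  L=[-3 -191/64]  R=[-95/32 -47/16 -23/8 -11/4 -5/2 -2 -1 0]  ⇒ -381/128
val_11 [rrrbrrrrrbr]  L=[-3 -191/64]  R=[-381/128 -95/32 -47/16 -23/8 -11/4 -5/2 -2 -1 0]  ⇒ -763/256
val_12 [rrrbrrrrrbrb]  L=[-3 -191/64 -763/256]  R=[-381/128 -95/32 -47/16 -23/8 -11/4 -5/2 -2 -1 0]  ⇒ -1525/512
val_13 [rrrbrrrrrbrbb]  L=[-3 -191/64 -763/256 -1525/512]  R=[-381/128 -95/32 -47/16 -23/8 -11/4 -5/2 -2 -1 0]  ⇒ -3049/1024
val_14 [rrrbrrrrrbrbbb]  L=[-3 -191/64 -763/256 -1525/512 -3049/1024]  R=[-381/128 -95/32 -47/16 -23/8 -11/4 -5/2 -2 -1 0]  ⇒ -6097/2048
val_15 [rrrbrrrrrbrbbbb]  L=[-3 -191/64 -763/256 -1525/512 -3049/1024 -6097/2048]  R=[-381/128 -95/32 -47/16 -23/8 -11/4 -5/2 -2 -1 0]  ⇒ -12193/4096

-12193/4096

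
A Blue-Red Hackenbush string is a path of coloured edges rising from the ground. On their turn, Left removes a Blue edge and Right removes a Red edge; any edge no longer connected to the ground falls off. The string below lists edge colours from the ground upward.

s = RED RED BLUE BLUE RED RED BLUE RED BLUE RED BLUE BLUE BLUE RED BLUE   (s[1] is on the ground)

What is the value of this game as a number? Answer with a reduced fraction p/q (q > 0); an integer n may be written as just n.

value(R) = { (no moves) | 0 } => -1
value(RR) = { (no moves) | -1, 0 } => -2
value(RRB) = { -2 | -1, 0 } => -3/2
value(RRBB) = { -2, -3/2 | -1, 0 } => -5/4
value(RRBBR) = { -2, -3/2 | -5/4, -1, 0 } => -11/8
value(RRBBRR) = { -2, -3/2 | -11/8, -5/4, -1, 0 } => -23/16
value(RRBBRRB) = { -2, -3/2, -23/16 | -11/8, -5/4, -1, 0 } => -45/32
value(RRBBRRBR) = { -2, -3/2, -23/16 | -45/32, -11/8, -5/4, -1, 0 } => -91/64
value(RRBBRRBRB) = { -2, -3/2, -23/16, -91/64 | -45/32, -11/8, -5/4, -1, 0 } => -181/128
value(RRBBRRBRBR) = { -2, -3/2, -23/16, -91/64 | -181/128, -45/32, -11/8, -5/4, -1, 0 } => -363/256
value(RRBBRRBRBRB) = { -2, -3/2, -23/16, -91/64, -363/256 | -181/128, -45/32, -11/8, -5/4, -1, 0 } => -725/512
value(RRBBRRBRBRBB) = { -2, -3/2, -23/16, -91/64, -363/256, -725/512 | -181/128, -45/32, -11/8, -5/4, -1, 0 } => -1449/1024
value(RRBBRRBRBRBBB) = { -2, -3/2, -23/16, -91/64, -363/256, -725/512, -1449/1024 | -181/128, -45/32, -11/8, -5/4, -1, 0 } => -2897/2048
value(RRBBRRBRBRBBBR) = { -2, -3/2, -23/16, -91/64, -363/256, -725/512, -1449/1024 | -2897/2048, -181/128, -45/32, -11/8, -5/4, -1, 0 } => -5795/4096
value(RRBBRRBRBRBBBRB) = { -2, -3/2, -23/16, -91/64, -363/256, -725/512, -1449/1024, -5795/4096 | -2897/2048, -181/128, -45/32, -11/8, -5/4, -1, 0 } => -11589/8192

-11589/8192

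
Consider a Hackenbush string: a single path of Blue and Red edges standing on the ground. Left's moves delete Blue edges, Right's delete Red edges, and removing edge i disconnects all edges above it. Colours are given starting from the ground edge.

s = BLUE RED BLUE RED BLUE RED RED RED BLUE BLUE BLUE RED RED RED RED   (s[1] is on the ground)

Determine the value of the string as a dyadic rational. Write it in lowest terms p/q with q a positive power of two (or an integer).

10465/16384

1 of 15 · B · max L 0 · min R +∞ => 1
2 of 15 · BR · max L 0 · min R 1 => 1/2
3 of 15 · BRB · max L 1/2 · min R 1 => 3/4
4 of 15 · BRBR · max L 1/2 · min R 3/4 => 5/8
5 of 15 · BRBRB · max L 5/8 · min R 3/4 => 11/16
6 of 15 · BRBRBR · max L 5/8 · min R 11/16 => 21/32
7 of 15 · BRBRBRR · max L 5/8 · min R 21/32 => 41/64
8 of 15 · BRBRBRRR · max L 5/8 · min R 41/64 => 81/128
9 of 15 · BRBRBRRRB · max L 81/128 · min R 41/64 => 163/256
10 of 15 · BRBRBRRRBB · max L 163/256 · min R 41/64 => 327/512
11 of 15 · BRBRBRRRBBB · max L 327/512 · min R 41/64 => 655/1024
12 of 15 · BRBRBRRRBBBR · max L 327/512 · min R 655/1024 => 1309/2048
13 of 15 · BRBRBRRRBBBRR · max L 327/512 · min R 1309/2048 => 2617/4096
14 of 15 · BRBRBRRRBBBRRR · max L 327/512 · min R 2617/4096 => 5233/8192
15 of 15 · BRBRBRRRBBBRRRR · max L 327/512 · min R 5233/8192 => 10465/16384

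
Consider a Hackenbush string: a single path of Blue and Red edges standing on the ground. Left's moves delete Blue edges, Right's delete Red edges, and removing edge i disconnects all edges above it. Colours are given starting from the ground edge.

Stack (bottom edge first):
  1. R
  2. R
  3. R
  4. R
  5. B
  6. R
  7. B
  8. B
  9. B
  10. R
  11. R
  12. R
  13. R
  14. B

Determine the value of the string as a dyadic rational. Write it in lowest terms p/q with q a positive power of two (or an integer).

Recurse on prefixes of the 14-edge string R R R R B R B B B R R R R B:
R: Left {  }, Right { 0 } => simplest -1
RR: Left {  }, Right { -1,0 } => simplest -2
RRR: Left {  }, Right { -2,-1,0 } => simplest -3
RRRR: Left {  }, Right { -3,-2,-1,0 } => simplest -4
RRRRB: Left { -4 }, Right { -3,-2,-1,0 } => simplest -7/2
RRRRBR: Left { -4 }, Right { -7/2,-3,-2,-1,0 } => simplest -15/4
RRRRBRB: Left { -4,-15/4 }, Right { -7/2,-3,-2,-1,0 } => simplest -29/8
RRRRBRBB: Left { -4,-15/4,-29/8 }, Right { -7/2,-3,-2,-1,0 } => simplest -57/16
RRRRBRBBB: Left { -4,-15/4,-29/8,-57/16 }, Right { -7/2,-3,-2,-1,0 } => simplest -113/32
RRRRBRBBBR: Left { -4,-15/4,-29/8,-57/16 }, Right { -113/32,-7/2,-3,-2,-1,0 } => simplest -227/64
RRRRBRBBBRR: Left { -4,-15/4,-29/8,-57/16 }, Right { -227/64,-113/32,-7/2,-3,-2,-1,0 } => simplest -455/128
RRRRBRBBBRRR: Left { -4,-15/4,-29/8,-57/16 }, Right { -455/128,-227/64,-113/32,-7/2,-3,-2,-1,0 } => simplest -911/256
RRRRBRBBBRRRR: Left { -4,-15/4,-29/8,-57/16 }, Right { -911/256,-455/128,-227/64,-113/32,-7/2,-3,-2,-1,0 } => simplest -1823/512
RRRRBRBBBRRRRB: Left { -4,-15/4,-29/8,-57/16,-1823/512 }, Right { -911/256,-455/128,-227/64,-113/32,-7/2,-3,-2,-1,0 } => simplest -3645/1024

-3645/1024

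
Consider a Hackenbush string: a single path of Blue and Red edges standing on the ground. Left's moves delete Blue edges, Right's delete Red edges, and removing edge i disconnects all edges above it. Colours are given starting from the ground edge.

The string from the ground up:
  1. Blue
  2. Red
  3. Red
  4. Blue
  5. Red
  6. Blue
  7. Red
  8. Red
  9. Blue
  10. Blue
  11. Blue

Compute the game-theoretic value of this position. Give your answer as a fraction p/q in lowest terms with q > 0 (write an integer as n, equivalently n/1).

335/1024

1 of 11 · B · max L 0 · min R +∞ -> 1
2 of 11 · BR · max L 0 · min R 1 -> 1/2
3 of 11 · BRR · max L 0 · min R 1/2 -> 1/4
4 of 11 · BRRB · max L 1/4 · min R 1/2 -> 3/8
5 of 11 · BRRBR · max L 1/4 · min R 3/8 -> 5/16
6 of 11 · BRRBRB · max L 5/16 · min R 3/8 -> 11/32
7 of 11 · BRRBRBR · max L 5/16 · min R 11/32 -> 21/64
8 of 11 · BRRBRBRR · max L 5/16 · min R 21/64 -> 41/128
9 of 11 · BRRBRBRRB · max L 41/128 · min R 21/64 -> 83/256
10 of 11 · BRRBRBRRBB · max L 83/256 · min R 21/64 -> 167/512
11 of 11 · BRRBRBRRBBB · max L 167/512 · min R 21/64 -> 335/1024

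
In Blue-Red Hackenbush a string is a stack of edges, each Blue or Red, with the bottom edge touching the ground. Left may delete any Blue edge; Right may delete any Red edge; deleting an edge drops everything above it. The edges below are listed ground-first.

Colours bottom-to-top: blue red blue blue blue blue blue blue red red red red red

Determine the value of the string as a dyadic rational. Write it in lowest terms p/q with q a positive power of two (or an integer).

b: Left { 0 }, Right { (no moves) } gives simplest 1
br: Left { 0 }, Right { 1 } gives simplest 1/2
brb: Left { 0,1/2 }, Right { 1 } gives simplest 3/4
brbb: Left { 0,1/2,3/4 }, Right { 1 } gives simplest 7/8
brbbb: Left { 0,1/2,3/4,7/8 }, Right { 1 } gives simplest 15/16
brbbbb: Left { 0,1/2,3/4,7/8,15/16 }, Right { 1 } gives simplest 31/32
brbbbbb: Left { 0,1/2,3/4,7/8,15/16,31/32 }, Right { 1 } gives simplest 63/64
brbbbbbb: Left { 0,1/2,3/4,7/8,15/16,31/32,63/64 }, Right { 1 } gives simplest 127/128
brbbbbbbr: Left { 0,1/2,3/4,7/8,15/16,31/32,63/64 }, Right { 127/128,1 } gives simplest 253/256
brbbbbbbrr: Left { 0,1/2,3/4,7/8,15/16,31/32,63/64 }, Right { 253/256,127/128,1 } gives simplest 505/512
brbbbbbbrrr: Left { 0,1/2,3/4,7/8,15/16,31/32,63/64 }, Right { 505/512,253/256,127/128,1 } gives simplest 1009/1024
brbbbbbbrrrr: Left { 0,1/2,3/4,7/8,15/16,31/32,63/64 }, Right { 1009/1024,505/512,253/256,127/128,1 } gives simplest 2017/2048
brbbbbbbrrrrr: Left { 0,1/2,3/4,7/8,15/16,31/32,63/64 }, Right { 2017/2048,1009/1024,505/512,253/256,127/128,1 } gives simplest 4033/4096

4033/4096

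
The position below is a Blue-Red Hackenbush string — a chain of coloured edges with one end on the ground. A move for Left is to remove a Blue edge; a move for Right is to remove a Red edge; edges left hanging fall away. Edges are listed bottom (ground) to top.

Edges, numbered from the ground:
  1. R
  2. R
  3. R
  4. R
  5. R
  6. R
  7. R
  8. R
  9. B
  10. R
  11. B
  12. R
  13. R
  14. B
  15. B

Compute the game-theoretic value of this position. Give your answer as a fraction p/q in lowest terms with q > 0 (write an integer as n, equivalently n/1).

step 1: add R to get R; options L={  } R={ 0 } ⇒ -1
step 2: add R to get RR; options L={  } R={ -1 0 } ⇒ -2
step 3: add R to get RRR; options L={  } R={ -2 -1 0 } ⇒ -3
step 4: add R to get RRRR; options L={  } R={ -3 -2 -1 0 } ⇒ -4
step 5: add R to get RRRRR; options L={  } R={ -4 -3 -2 -1 0 } ⇒ -5
step 6: add R to get RRRRRR; options L={  } R={ -5 -4 -3 -2 -1 0 } ⇒ -6
step 7: add R to get RRRRRRR; options L={  } R={ -6 -5 -4 -3 -2 -1 0 } ⇒ -7
step 8: add R to get RRRRRRRR; options L={  } R={ -7 -6 -5 -4 -3 -2 -1 0 } ⇒ -8
step 9: add B to get RRRRRRRRB; options L={ -8 } R={ -7 -6 -5 -4 -3 -2 -1 0 } ⇒ -15/2
step 10: add R to get RRRRRRRRBR; options L={ -8 } R={ -15/2 -7 -6 -5 -4 -3 -2 -1 0 } ⇒ -31/4
step 11: add B to get RRRRRRRRBRB; options L={ -8 -31/4 } R={ -15/2 -7 -6 -5 -4 -3 -2 -1 0 } ⇒ -61/8
step 12: add R to get RRRRRRRRBRBR; options L={ -8 -31/4 } R={ -61/8 -15/2 -7 -6 -5 -4 -3 -2 -1 0 } ⇒ -123/16
step 13: add R to get RRRRRRRRBRBRR; options L={ -8 -31/4 } R={ -123/16 -61/8 -15/2 -7 -6 -5 -4 -3 -2 -1 0 } ⇒ -247/32
step 14: add B to get RRRRRRRRBRBRRB; options L={ -8 -31/4 -247/32 } R={ -123/16 -61/8 -15/2 -7 -6 -5 -4 -3 -2 -1 0 } ⇒ -493/64
step 15: add B to get RRRRRRRRBRBRRBB; options L={ -8 -31/4 -247/32 -493/64 } R={ -123/16 -61/8 -15/2 -7 -6 -5 -4 -3 -2 -1 0 } ⇒ -985/128

-985/128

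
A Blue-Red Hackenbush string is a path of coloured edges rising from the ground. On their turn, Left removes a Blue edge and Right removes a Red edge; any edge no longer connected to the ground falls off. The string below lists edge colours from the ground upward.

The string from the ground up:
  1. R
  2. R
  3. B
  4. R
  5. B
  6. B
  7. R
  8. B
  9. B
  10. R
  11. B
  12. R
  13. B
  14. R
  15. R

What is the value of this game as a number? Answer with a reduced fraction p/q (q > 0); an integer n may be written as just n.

-12887/8192

R: Left { · }, Right { 0 } ⇒ simplest -1
RR: Left { · }, Right { -1; 0 } ⇒ simplest -2
RRB: Left { -2 }, Right { -1; 0 } ⇒ simplest -3/2
RRBR: Left { -2 }, Right { -3/2; -1; 0 } ⇒ simplest -7/4
RRBRB: Left { -2; -7/4 }, Right { -3/2; -1; 0 } ⇒ simplest -13/8
RRBRBB: Left { -2; -7/4; -13/8 }, Right { -3/2; -1; 0 } ⇒ simplest -25/16
RRBRBBR: Left { -2; -7/4; -13/8 }, Right { -25/16; -3/2; -1; 0 } ⇒ simplest -51/32
RRBRBBRB: Left { -2; -7/4; -13/8; -51/32 }, Right { -25/16; -3/2; -1; 0 } ⇒ simplest -101/64
RRBRBBRBB: Left { -2; -7/4; -13/8; -51/32; -101/64 }, Right { -25/16; -3/2; -1; 0 } ⇒ simplest -201/128
RRBRBBRBBR: Left { -2; -7/4; -13/8; -51/32; -101/64 }, Right { -201/128; -25/16; -3/2; -1; 0 } ⇒ simplest -403/256
RRBRBBRBBRB: Left { -2; -7/4; -13/8; -51/32; -101/64; -403/256 }, Right { -201/128; -25/16; -3/2; -1; 0 } ⇒ simplest -805/512
RRBRBBRBBRBR: Left { -2; -7/4; -13/8; -51/32; -101/64; -403/256 }, Right { -805/512; -201/128; -25/16; -3/2; -1; 0 } ⇒ simplest -1611/1024
RRBRBBRBBRBRB: Left { -2; -7/4; -13/8; -51/32; -101/64; -403/256; -1611/1024 }, Right { -805/512; -201/128; -25/16; -3/2; -1; 0 } ⇒ simplest -3221/2048
RRBRBBRBBRBRBR: Left { -2; -7/4; -13/8; -51/32; -101/64; -403/256; -1611/1024 }, Right { -3221/2048; -805/512; -201/128; -25/16; -3/2; -1; 0 } ⇒ simplest -6443/4096
RRBRBBRBBRBRBRR: Left { -2; -7/4; -13/8; -51/32; -101/64; -403/256; -1611/1024 }, Right { -6443/4096; -3221/2048; -805/512; -201/128; -25/16; -3/2; -1; 0 } ⇒ simplest -12887/8192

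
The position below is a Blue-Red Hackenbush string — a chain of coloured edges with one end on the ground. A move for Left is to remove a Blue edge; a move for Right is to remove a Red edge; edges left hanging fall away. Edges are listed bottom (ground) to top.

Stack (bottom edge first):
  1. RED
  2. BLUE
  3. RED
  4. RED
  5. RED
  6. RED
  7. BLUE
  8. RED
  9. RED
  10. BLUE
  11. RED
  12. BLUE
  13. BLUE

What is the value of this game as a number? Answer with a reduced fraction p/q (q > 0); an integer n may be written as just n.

-3945/4096

Recurse on prefixes of the 13-edge string RED BLUE RED RED RED RED BLUE RED RED BLUE RED BLUE BLUE:
G(R) = {  | 0 } => -1
G(RB) = { -1 | 0 } => -1/2
G(RBR) = { -1 | -1/2,0 } => -3/4
G(RBRR) = { -1 | -3/4,-1/2,0 } => -7/8
G(RBRRR) = { -1 | -7/8,-3/4,-1/2,0 } => -15/16
G(RBRRRR) = { -1 | -15/16,-7/8,-3/4,-1/2,0 } => -31/32
G(RBRRRRB) = { -1,-31/32 | -15/16,-7/8,-3/4,-1/2,0 } => -61/64
G(RBRRRRBR) = { -1,-31/32 | -61/64,-15/16,-7/8,-3/4,-1/2,0 } => -123/128
G(RBRRRRBRR) = { -1,-31/32 | -123/128,-61/64,-15/16,-7/8,-3/4,-1/2,0 } => -247/256
G(RBRRRRBRRB) = { -1,-31/32,-247/256 | -123/128,-61/64,-15/16,-7/8,-3/4,-1/2,0 } => -493/512
G(RBRRRRBRRBR) = { -1,-31/32,-247/256 | -493/512,-123/128,-61/64,-15/16,-7/8,-3/4,-1/2,0 } => -987/1024
G(RBRRRRBRRBRB) = { -1,-31/32,-247/256,-987/1024 | -493/512,-123/128,-61/64,-15/16,-7/8,-3/4,-1/2,0 } => -1973/2048
G(RBRRRRBRRBRBB) = { -1,-31/32,-247/256,-987/1024,-1973/2048 | -493/512,-123/128,-61/64,-15/16,-7/8,-3/4,-1/2,0 } => -3945/4096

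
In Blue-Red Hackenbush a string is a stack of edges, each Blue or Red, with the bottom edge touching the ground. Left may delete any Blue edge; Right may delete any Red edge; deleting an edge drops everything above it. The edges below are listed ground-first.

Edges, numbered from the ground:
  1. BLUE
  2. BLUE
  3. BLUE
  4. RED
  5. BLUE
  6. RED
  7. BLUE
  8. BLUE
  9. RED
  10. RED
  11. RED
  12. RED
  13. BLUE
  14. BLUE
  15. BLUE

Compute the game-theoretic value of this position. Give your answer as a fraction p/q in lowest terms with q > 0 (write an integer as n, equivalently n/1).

Prefix values for BLUE BLUE BLUE RED BLUE RED BLUE BLUE RED RED RED RED BLUE BLUE BLUE via {L|R} + simplicity:
edge 1 of 15 (BLUE): { 0 |  } = 1
edge 2 of 15 (BLUE): { 0,1 |  } = 2
edge 3 of 15 (BLUE): { 0,1,2 |  } = 3
edge 4 of 15 (RED): { 0,1,2 | 3 } = 5/2
edge 5 of 15 (BLUE): { 0,1,2,5/2 | 3 } = 11/4
edge 6 of 15 (RED): { 0,1,2,5/2 | 11/4,3 } = 21/8
edge 7 of 15 (BLUE): { 0,1,2,5/2,21/8 | 11/4,3 } = 43/16
edge 8 of 15 (BLUE): { 0,1,2,5/2,21/8,43/16 | 11/4,3 } = 87/32
edge 9 of 15 (RED): { 0,1,2,5/2,21/8,43/16 | 87/32,11/4,3 } = 173/64
edge 10 of 15 (RED): { 0,1,2,5/2,21/8,43/16 | 173/64,87/32,11/4,3 } = 345/128
edge 11 of 15 (RED): { 0,1,2,5/2,21/8,43/16 | 345/128,173/64,87/32,11/4,3 } = 689/256
edge 12 of 15 (RED): { 0,1,2,5/2,21/8,43/16 | 689/256,345/128,173/64,87/32,11/4,3 } = 1377/512
edge 13 of 15 (BLUE): { 0,1,2,5/2,21/8,43/16,1377/512 | 689/256,345/128,173/64,87/32,11/4,3 } = 2755/1024
edge 14 of 15 (BLUE): { 0,1,2,5/2,21/8,43/16,1377/512,2755/1024 | 689/256,345/128,173/64,87/32,11/4,3 } = 5511/2048
edge 15 of 15 (BLUE): { 0,1,2,5/2,21/8,43/16,1377/512,2755/1024,5511/2048 | 689/256,345/128,173/64,87/32,11/4,3 } = 11023/4096

11023/4096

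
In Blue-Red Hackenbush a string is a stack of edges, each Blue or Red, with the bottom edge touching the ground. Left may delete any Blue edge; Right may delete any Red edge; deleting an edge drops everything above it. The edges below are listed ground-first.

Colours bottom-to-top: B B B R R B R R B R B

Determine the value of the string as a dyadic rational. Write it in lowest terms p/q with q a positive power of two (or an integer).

587/256

value_1 [B]  L=[0]  R=[∅]  so 1
value_2 [BB]  L=[0; 1]  R=[∅]  so 2
value_3 [BBB]  L=[0; 1; 2]  R=[∅]  so 3
value_4 [BBBR]  L=[0; 1; 2]  R=[3]  so 5/2
value_5 [BBBRR]  L=[0; 1; 2]  R=[5/2; 3]  so 9/4
value_6 [BBBRRB]  L=[0; 1; 2; 9/4]  R=[5/2; 3]  so 19/8
value_7 [BBBRRBR]  L=[0; 1; 2; 9/4]  R=[19/8; 5/2; 3]  so 37/16
value_8 [BBBRRBRR]  L=[0; 1; 2; 9/4]  R=[37/16; 19/8; 5/2; 3]  so 73/32
value_9 [BBBRRBRRB]  L=[0; 1; 2; 9/4; 73/32]  R=[37/16; 19/8; 5/2; 3]  so 147/64
value_10 [BBBRRBRRBR]  L=[0; 1; 2; 9/4; 73/32]  R=[147/64; 37/16; 19/8; 5/2; 3]  so 293/128
value_11 [BBBRRBRRBRB]  L=[0; 1; 2; 9/4; 73/32; 293/128]  R=[147/64; 37/16; 19/8; 5/2; 3]  so 587/256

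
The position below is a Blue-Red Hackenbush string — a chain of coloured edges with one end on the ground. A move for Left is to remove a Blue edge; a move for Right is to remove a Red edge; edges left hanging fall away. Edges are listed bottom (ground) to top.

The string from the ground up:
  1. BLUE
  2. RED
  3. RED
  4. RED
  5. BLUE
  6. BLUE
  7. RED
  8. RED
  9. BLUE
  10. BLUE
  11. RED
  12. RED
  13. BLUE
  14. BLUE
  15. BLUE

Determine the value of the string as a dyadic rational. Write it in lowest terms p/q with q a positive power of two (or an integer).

step 1: add BLUE to get B; options L={ 0 } R={ none } = 1
step 2: add RED to get BR; options L={ 0 } R={ 1 } = 1/2
step 3: add RED to get BRR; options L={ 0 } R={ 1/2,1 } = 1/4
step 4: add RED to get BRRR; options L={ 0 } R={ 1/4,1/2,1 } = 1/8
step 5: add BLUE to get BRRRB; options L={ 0,1/8 } R={ 1/4,1/2,1 } = 3/16
step 6: add BLUE to get BRRRBB; options L={ 0,1/8,3/16 } R={ 1/4,1/2,1 } = 7/32
step 7: add RED to get BRRRBBR; options L={ 0,1/8,3/16 } R={ 7/32,1/4,1/2,1 } = 13/64
step 8: add RED to get BRRRBBRR; options L={ 0,1/8,3/16 } R={ 13/64,7/32,1/4,1/2,1 } = 25/128
step 9: add BLUE to get BRRRBBRRB; options L={ 0,1/8,3/16,25/128 } R={ 13/64,7/32,1/4,1/2,1 } = 51/256
step 10: add BLUE to get BRRRBBRRBB; options L={ 0,1/8,3/16,25/128,51/256 } R={ 13/64,7/32,1/4,1/2,1 } = 103/512
step 11: add RED to get BRRRBBRRBBR; options L={ 0,1/8,3/16,25/128,51/256 } R={ 103/512,13/64,7/32,1/4,1/2,1 } = 205/1024
step 12: add RED to get BRRRBBRRBBRR; options L={ 0,1/8,3/16,25/128,51/256 } R={ 205/1024,103/512,13/64,7/32,1/4,1/2,1 } = 409/2048
step 13: add BLUE to get BRRRBBRRBBRRB; options L={ 0,1/8,3/16,25/128,51/256,409/2048 } R={ 205/1024,103/512,13/64,7/32,1/4,1/2,1 } = 819/4096
step 14: add BLUE to get BRRRBBRRBBRRBB; options L={ 0,1/8,3/16,25/128,51/256,409/2048,819/4096 } R={ 205/1024,103/512,13/64,7/32,1/4,1/2,1 } = 1639/8192
step 15: add BLUE to get BRRRBBRRBBRRBBB; options L={ 0,1/8,3/16,25/128,51/256,409/2048,819/4096,1639/8192 } R={ 205/1024,103/512,13/64,7/32,1/4,1/2,1 } = 3279/16384

3279/16384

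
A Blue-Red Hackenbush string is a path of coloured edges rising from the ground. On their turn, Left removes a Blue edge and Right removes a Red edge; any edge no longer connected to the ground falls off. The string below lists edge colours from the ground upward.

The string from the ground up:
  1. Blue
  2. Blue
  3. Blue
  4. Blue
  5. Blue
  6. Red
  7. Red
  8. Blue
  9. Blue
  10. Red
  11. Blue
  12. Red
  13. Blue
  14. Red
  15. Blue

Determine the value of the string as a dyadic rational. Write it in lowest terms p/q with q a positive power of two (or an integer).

B: Left { 0 }, Right { ∅ } so simplest 1
BB: Left { 0; 1 }, Right { ∅ } so simplest 2
BBB: Left { 0; 1; 2 }, Right { ∅ } so simplest 3
BBBB: Left { 0; 1; 2; 3 }, Right { ∅ } so simplest 4
BBBBB: Left { 0; 1; 2; 3; 4 }, Right { ∅ } so simplest 5
BBBBBR: Left { 0; 1; 2; 3; 4 }, Right { 5 } so simplest 9/2
BBBBBRR: Left { 0; 1; 2; 3; 4 }, Right { 9/2; 5 } so simplest 17/4
BBBBBRRB: Left { 0; 1; 2; 3; 4; 17/4 }, Right { 9/2; 5 } so simplest 35/8
BBBBBRRBB: Left { 0; 1; 2; 3; 4; 17/4; 35/8 }, Right { 9/2; 5 } so simplest 71/16
BBBBBRRBBR: Left { 0; 1; 2; 3; 4; 17/4; 35/8 }, Right { 71/16; 9/2; 5 } so simplest 141/32
BBBBBRRBBRB: Left { 0; 1; 2; 3; 4; 17/4; 35/8; 141/32 }, Right { 71/16; 9/2; 5 } so simplest 283/64
BBBBBRRBBRBR: Left { 0; 1; 2; 3; 4; 17/4; 35/8; 141/32 }, Right { 283/64; 71/16; 9/2; 5 } so simplest 565/128
BBBBBRRBBRBRB: Left { 0; 1; 2; 3; 4; 17/4; 35/8; 141/32; 565/128 }, Right { 283/64; 71/16; 9/2; 5 } so simplest 1131/256
BBBBBRRBBRBRBR: Left { 0; 1; 2; 3; 4; 17/4; 35/8; 141/32; 565/128 }, Right { 1131/256; 283/64; 71/16; 9/2; 5 } so simplest 2261/512
BBBBBRRBBRBRBRB: Left { 0; 1; 2; 3; 4; 17/4; 35/8; 141/32; 565/128; 2261/512 }, Right { 1131/256; 283/64; 71/16; 9/2; 5 } so simplest 4523/1024

4523/1024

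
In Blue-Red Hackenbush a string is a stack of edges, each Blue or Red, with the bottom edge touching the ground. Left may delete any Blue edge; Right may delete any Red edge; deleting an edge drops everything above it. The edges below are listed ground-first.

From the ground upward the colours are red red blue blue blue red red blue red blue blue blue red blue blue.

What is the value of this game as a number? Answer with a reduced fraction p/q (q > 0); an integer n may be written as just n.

-9865/8192

g_1 [r]  L=[(no moves)]  R=[0]  gives -1
g_2 [rr]  L=[(no moves)]  R=[-1; 0]  gives -2
g_3 [rrb]  L=[-2]  R=[-1; 0]  gives -3/2
g_4 [rrbb]  L=[-2; -3/2]  R=[-1; 0]  gives -5/4
g_5 [rrbbb]  L=[-2; -3/2; -5/4]  R=[-1; 0]  gives -9/8
g_6 [rrbbbr]  L=[-2; -3/2; -5/4]  R=[-9/8; -1; 0]  gives -19/16
g_7 [rrbbbrr]  L=[-2; -3/2; -5/4]  R=[-19/16; -9/8; -1; 0]  gives -39/32
g_8 [rrbbbrrb]  L=[-2; -3/2; -5/4; -39/32]  R=[-19/16; -9/8; -1; 0]  gives -77/64
g_9 [rrbbbrrbr]  L=[-2; -3/2; -5/4; -39/32]  R=[-77/64; -19/16; -9/8; -1; 0]  gives -155/128
g_10 [rrbbbrrbrb]  L=[-2; -3/2; -5/4; -39/32; -155/128]  R=[-77/64; -19/16; -9/8; -1; 0]  gives -309/256
g_11 [rrbbbrrbrbb]  L=[-2; -3/2; -5/4; -39/32; -155/128; -309/256]  R=[-77/64; -19/16; -9/8; -1; 0]  gives -617/512
g_12 [rrbbbrrbrbbb]  L=[-2; -3/2; -5/4; -39/32; -155/128; -309/256; -617/512]  R=[-77/64; -19/16; -9/8; -1; 0]  gives -1233/1024
g_13 [rrbbbrrbrbbbr]  L=[-2; -3/2; -5/4; -39/32; -155/128; -309/256; -617/512]  R=[-1233/1024; -77/64; -19/16; -9/8; -1; 0]  gives -2467/2048
g_14 [rrbbbrrbrbbbrb]  L=[-2; -3/2; -5/4; -39/32; -155/128; -309/256; -617/512; -2467/2048]  R=[-1233/1024; -77/64; -19/16; -9/8; -1; 0]  gives -4933/4096
g_15 [rrbbbrrbrbbbrbb]  L=[-2; -3/2; -5/4; -39/32; -155/128; -309/256; -617/512; -2467/2048; -4933/4096]  R=[-1233/1024; -77/64; -19/16; -9/8; -1; 0]  gives -9865/8192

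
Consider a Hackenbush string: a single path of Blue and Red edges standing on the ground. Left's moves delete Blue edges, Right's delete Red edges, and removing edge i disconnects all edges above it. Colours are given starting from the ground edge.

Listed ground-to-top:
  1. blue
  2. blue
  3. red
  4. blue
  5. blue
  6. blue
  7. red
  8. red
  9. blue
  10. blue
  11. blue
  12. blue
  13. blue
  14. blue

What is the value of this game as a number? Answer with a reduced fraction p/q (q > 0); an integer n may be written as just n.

step 1: add blue to get b; options L={ 0 } R={ (no moves) } → 1
step 2: add blue to get bb; options L={ 0; 1 } R={ (no moves) } → 2
step 3: add red to get bbr; options L={ 0; 1 } R={ 2 } → 3/2
step 4: add blue to get bbrb; options L={ 0; 1; 3/2 } R={ 2 } → 7/4
step 5: add blue to get bbrbb; options L={ 0; 1; 3/2; 7/4 } R={ 2 } → 15/8
step 6: add blue to get bbrbbb; options L={ 0; 1; 3/2; 7/4; 15/8 } R={ 2 } → 31/16
step 7: add red to get bbrbbbr; options L={ 0; 1; 3/2; 7/4; 15/8 } R={ 31/16; 2 } → 61/32
step 8: add red to get bbrbbbrr; options L={ 0; 1; 3/2; 7/4; 15/8 } R={ 61/32; 31/16; 2 } → 121/64
step 9: add blue to get bbrbbbrrb; options L={ 0; 1; 3/2; 7/4; 15/8; 121/64 } R={ 61/32; 31/16; 2 } → 243/128
step 10: add blue to get bbrbbbrrbb; options L={ 0; 1; 3/2; 7/4; 15/8; 121/64; 243/128 } R={ 61/32; 31/16; 2 } → 487/256
step 11: add blue to get bbrbbbrrbbb; options L={ 0; 1; 3/2; 7/4; 15/8; 121/64; 243/128; 487/256 } R={ 61/32; 31/16; 2 } → 975/512
step 12: add blue to get bbrbbbrrbbbb; options L={ 0; 1; 3/2; 7/4; 15/8; 121/64; 243/128; 487/256; 975/512 } R={ 61/32; 31/16; 2 } → 1951/1024
step 13: add blue to get bbrbbbrrbbbbb; options L={ 0; 1; 3/2; 7/4; 15/8; 121/64; 243/128; 487/256; 975/512; 1951/1024 } R={ 61/32; 31/16; 2 } → 3903/2048
step 14: add blue to get bbrbbbrrbbbbbb; options L={ 0; 1; 3/2; 7/4; 15/8; 121/64; 243/128; 487/256; 975/512; 1951/1024; 3903/2048 } R={ 61/32; 31/16; 2 } → 7807/4096

7807/4096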